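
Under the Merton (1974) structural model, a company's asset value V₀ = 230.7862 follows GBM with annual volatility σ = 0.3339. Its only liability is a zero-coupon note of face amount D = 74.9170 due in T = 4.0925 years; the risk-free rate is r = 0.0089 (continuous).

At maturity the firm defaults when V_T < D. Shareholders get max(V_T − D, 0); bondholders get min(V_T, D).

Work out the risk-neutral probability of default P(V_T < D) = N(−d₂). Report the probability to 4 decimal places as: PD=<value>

PD=0.0835

With assets at 230.7862 and a single debt payment of 74.9170 at 4.0925 years:
d₁ = [ln(V₀/D) + (r + σ²/2)T] / (σ√T)
   = [ln(230.7862/74.9170) + (0.0089 + 0.5·0.3339²)·4.0925] / (0.3339·√4.0925)
   = [1.125111 + 0.264558] / 0.675477 = 2.057314
d₂ = d₁ − σ√T = 2.057314 − 0.675477 = 1.381837
risk-neutral PD = N(−d₂) = N(-1.381837) = 0.083511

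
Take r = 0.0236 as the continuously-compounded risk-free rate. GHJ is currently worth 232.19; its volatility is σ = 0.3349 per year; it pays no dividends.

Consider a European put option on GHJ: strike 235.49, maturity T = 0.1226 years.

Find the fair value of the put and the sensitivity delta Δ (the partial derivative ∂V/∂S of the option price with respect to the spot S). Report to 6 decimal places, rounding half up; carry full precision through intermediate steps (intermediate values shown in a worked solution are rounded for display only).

price = 12.276807
Δ = -0.514775

σ√T = 0.3349·√0.1226 = 0.117263
d₁ = (ln(S/K) + (r+σ²/2)T) / (σ√T) = (ln(232.19/235.49) + (0.0236+0.3349²/2)·0.1226) / 0.117263 = (-0.014112 + 0.009769) / 0.117263 = -0.037043
d₂ = d₁ − σ√T = -0.037043 − 0.117263 = -0.154306
e^{−rT} = 0.997111
N(−d₁) = 0.514775,  N(−d₂) = 0.561316
Put price V = K·e^{−rT}·N(−d₂) − S·N(−d₁) = 131.802358 − 119.525551 = 12.276807
Δ = −N(−d₁) = -0.514775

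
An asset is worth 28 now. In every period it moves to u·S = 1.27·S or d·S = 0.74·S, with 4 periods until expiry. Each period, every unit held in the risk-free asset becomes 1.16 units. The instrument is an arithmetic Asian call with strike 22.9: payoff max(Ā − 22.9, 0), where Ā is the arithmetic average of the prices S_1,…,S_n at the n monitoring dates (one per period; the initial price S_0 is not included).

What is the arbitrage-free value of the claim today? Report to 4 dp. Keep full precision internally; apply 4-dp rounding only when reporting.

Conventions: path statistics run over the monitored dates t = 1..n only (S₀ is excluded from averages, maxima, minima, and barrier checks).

Under the martingale measure an up-move has probability p* = 0.7925; value the claim as the probability-weighted average of per-path payoffs, discounted 4 periods at R = 1.16.
Enumerate all 2^4 = 16 price paths (U = up ×1.27, D = down ×0.74); each path with k up-moves has probability p*^k·(1−p*)^(4−k).
DDDD: Ā=13.9488, payoff=0.0000, prob=0.001856
UDDD: Ā=23.9392, payoff=1.0392, prob=0.007085
DUDD: Ā=20.2292, payoff=0.0000, prob=0.007085
UUDD: Ā=34.7177, payoff=11.8177, prob=0.027051
DDUD: Ā=17.4838, payoff=0.0000, prob=0.007085
UDUD: Ā=30.0060, payoff=7.1060, prob=0.027051
DUUD: Ā=26.2960, payoff=3.3960, prob=0.027051
UUUD: Ā=45.1296, payoff=22.2296, prob=0.103285
DDDU: Ā=15.4522, payoff=0.0000, prob=0.007085
UDDU: Ā=26.5193, payoff=3.6193, prob=0.027051
DUDU: Ā=22.8093, payoff=0.0000, prob=0.027051
UUDU: Ā=39.1457, payoff=16.2457, prob=0.103285
DDUU: Ā=20.0639, payoff=0.0000, prob=0.027051
UDUU: Ā=34.4340, payoff=11.5340, prob=0.103285
DUUU: Ā=30.7240, payoff=7.8240, prob=0.103285
UUUU: Ā=52.7291, payoff=29.8291, prob=0.394361
Price = Σ prob·payoff / R^4 = 18.445787 / 1.810639 = 10.1874

price = 10.1874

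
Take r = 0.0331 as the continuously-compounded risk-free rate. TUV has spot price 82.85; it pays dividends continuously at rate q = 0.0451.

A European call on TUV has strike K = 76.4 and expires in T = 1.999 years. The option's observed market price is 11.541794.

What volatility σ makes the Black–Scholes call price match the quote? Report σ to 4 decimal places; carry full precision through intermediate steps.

sigma = 0.2248

At σ = 0.2248 the Black–Scholes value reproduces the quote:
σ√T = 0.2248·√1.999 = 0.317836
d₁ = (ln(S/K) + (r−q+σ²/2)T) / (σ√T) = (ln(82.85/76.4) + (0.0331−0.0451+0.2248²/2)·1.999) / 0.317836 = (0.081049 + 0.026522) / 0.317836 = 0.338448
d₂ = d₁ − σ√T = 0.338448 − 0.317836 = 0.020612
e^{−rT} = 0.935975
e^{−qT} = 0.913790
N(d₁) = 0.632487,  N(d₂) = 0.508222
V = S·e^{−qT}·N(d₁) − K·e^{−rT}·N(d₂) = 47.884002 − 36.342208 = 11.541794 (matching the quote); vega is positive throughout, so no other σ reproduces this price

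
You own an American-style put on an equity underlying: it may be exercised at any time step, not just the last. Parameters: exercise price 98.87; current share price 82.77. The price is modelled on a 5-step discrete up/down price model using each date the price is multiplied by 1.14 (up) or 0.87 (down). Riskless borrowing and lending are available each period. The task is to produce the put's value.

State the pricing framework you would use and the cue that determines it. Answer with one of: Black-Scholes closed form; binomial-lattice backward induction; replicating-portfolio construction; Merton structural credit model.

Key observation: early exercise of the strike-98.87 put must be checked at each of the 5 dates (spot 82.77), which forces a node-by-node comparison of intrinsic and continuation value backward from expiry.

framework: binomial-lattice backward induction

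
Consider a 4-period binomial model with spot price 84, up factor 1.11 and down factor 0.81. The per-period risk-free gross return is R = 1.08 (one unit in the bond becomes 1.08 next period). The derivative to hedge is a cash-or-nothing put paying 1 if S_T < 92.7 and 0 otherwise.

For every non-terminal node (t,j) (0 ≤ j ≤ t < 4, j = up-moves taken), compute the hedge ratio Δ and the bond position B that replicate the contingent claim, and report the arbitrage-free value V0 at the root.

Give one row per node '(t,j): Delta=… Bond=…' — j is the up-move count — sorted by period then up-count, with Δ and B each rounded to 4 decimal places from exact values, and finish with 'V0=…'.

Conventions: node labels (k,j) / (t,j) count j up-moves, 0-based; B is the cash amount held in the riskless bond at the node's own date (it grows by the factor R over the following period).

The replicating-portfolio and risk-neutral prices coincide; use p* = (1.08−0.81)/(1.11−0.81) = 0.9000 for the latter.
Terminal payoffs: V(4,0)=1.0000, V(4,1)=1.0000, V(4,2)=1.0000, V(4,3)=0.0000, V(4,4)=0.0000
(3,0): S=44.6410. Δ = (V_up−V_dn)/(S_up−S_dn) = (1.0000−1.0000)/(49.5516−36.1592) = 0.0000. V = [p*·1.0000 + (1−p*)·1.0000]/1.08 = 0.9259. B = V − Δ·S = 0.9259.
(3,1): S=61.1748. Δ = (V_up−V_dn)/(S_up−S_dn) = (1.0000−1.0000)/(67.9040−49.5516) = 0.0000. V = [p*·1.0000 + (1−p*)·1.0000]/1.08 = 0.9259. B = V − Δ·S = 0.9259.
(3,2): S=83.8321. Δ = (V_up−V_dn)/(S_up−S_dn) = (0.0000−1.0000)/(93.0536−67.9040) = -0.0398. V = [p*·0.0000 + (1−p*)·1.0000]/1.08 = 0.0926. B = V − Δ·S = 3.4259.
(3,3): S=114.8810. Δ = (V_up−V_dn)/(S_up−S_dn) = (0.0000−0.0000)/(127.5179−93.0536) = 0.0000. V = [p*·0.0000 + (1−p*)·0.0000]/1.08 = 0.0000. B = V − Δ·S = 0.0000.
(2,0): S=55.1124. Δ = (V_up−V_dn)/(S_up−S_dn) = (0.9259−0.9259)/(61.1748−44.6410) = 0.0000. V = [p*·0.9259 + (1−p*)·0.9259]/1.08 = 0.8573. B = V − Δ·S = 0.8573.
(2,1): S=75.5244. Δ = (V_up−V_dn)/(S_up−S_dn) = (0.0926−0.9259)/(83.8321−61.1748) = -0.0368. V = [p*·0.0926 + (1−p*)·0.9259]/1.08 = 0.1629. B = V − Δ·S = 2.9407.
(2,2): S=103.4964. Δ = (V_up−V_dn)/(S_up−S_dn) = (0.0000−0.0926)/(114.8810−83.8321) = -0.0030. V = [p*·0.0000 + (1−p*)·0.0926]/1.08 = 0.0086. B = V − Δ·S = 0.3172.
(1,0): S=68.0400. Δ = (V_up−V_dn)/(S_up−S_dn) = (0.1629−0.8573)/(75.5244−55.1124) = -0.0340. V = [p*·0.1629 + (1−p*)·0.8573]/1.08 = 0.2151. B = V − Δ·S = 2.5299.
(1,1): S=93.2400. Δ = (V_up−V_dn)/(S_up−S_dn) = (0.0086−0.1629)/(103.4964−75.5244) = -0.0055. V = [p*·0.0086 + (1−p*)·0.1629]/1.08 = 0.0222. B = V − Δ·S = 0.5366.
(0,0): S=84.0000. Δ = (V_up−V_dn)/(S_up−S_dn) = (0.0222−0.2151)/(93.2400−68.0400) = -0.0077. V = [p*·0.0222 + (1−p*)·0.2151]/1.08 = 0.0384. B = V − Δ·S = 0.6814.
Sanity check at the root: Δ(0,0)·S0 + B(0,0) reproduces V0 = 0.0384.

(0,0): Delta=-0.0077 Bond=0.6814
(1,0): Delta=-0.0340 Bond=2.5299
(1,1): Delta=-0.0055 Bond=0.5366
(2,0): Delta=0.0000 Bond=0.8573
(2,1): Delta=-0.0368 Bond=2.9407
(2,2): Delta=-0.0030 Bond=0.3172
(3,0): Delta=0.0000 Bond=0.9259
(3,1): Delta=0.0000 Bond=0.9259
(3,2): Delta=-0.0398 Bond=3.4259
(3,3): Delta=0.0000 Bond=0.0000
V0=0.0384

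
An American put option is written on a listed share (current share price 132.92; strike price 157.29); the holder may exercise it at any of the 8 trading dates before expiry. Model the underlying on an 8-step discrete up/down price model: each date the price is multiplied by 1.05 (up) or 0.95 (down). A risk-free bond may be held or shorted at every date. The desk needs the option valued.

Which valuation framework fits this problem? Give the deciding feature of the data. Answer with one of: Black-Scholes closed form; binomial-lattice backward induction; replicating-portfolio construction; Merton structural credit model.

framework: binomial-lattice backward induction

Key observation: with exercise allowed before expiry on a discrete up/down model (8 steps from spot 132.92), the strike-157.29 put's value must be rolled back through the tree testing early exercise at each node.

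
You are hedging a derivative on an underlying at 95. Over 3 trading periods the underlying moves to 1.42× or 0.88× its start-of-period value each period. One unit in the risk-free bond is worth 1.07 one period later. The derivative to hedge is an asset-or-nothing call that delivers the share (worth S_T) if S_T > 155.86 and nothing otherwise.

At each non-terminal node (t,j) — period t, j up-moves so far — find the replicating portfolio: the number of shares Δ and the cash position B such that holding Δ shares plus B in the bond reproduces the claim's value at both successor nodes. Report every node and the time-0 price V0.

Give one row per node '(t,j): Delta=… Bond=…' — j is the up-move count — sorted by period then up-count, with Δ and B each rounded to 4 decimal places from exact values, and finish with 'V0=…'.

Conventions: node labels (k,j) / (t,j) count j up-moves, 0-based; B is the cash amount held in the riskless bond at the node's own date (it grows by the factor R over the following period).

Since d<R<u, set p* = (R−d)/(u−d) = 0.3519; price each node as the discounted p*-expectation of its children.
Expiry values: V(3,0)=0.0000, V(3,1)=0.0000, V(3,2)=168.5710, V(3,3)=272.0124
Node (2,0) S=73.5680: V=(p*·0.0000+(1−p*)·0.0000)/1.07=0.0000; Δ=(0.0000−0.0000)/(104.4666−64.7398)=0.0000; B=V−Δ·S=0.0000
Node (2,1) S=118.7120: V=(p*·168.5710+(1−p*)·0.0000)/1.07=55.4318; Δ=(168.5710−0.0000)/(168.5710−104.4666)=2.6296; B=V−Δ·S=-256.7368
Node (2,2) S=191.5580: V=(p*·272.0124+(1−p*)·168.5710)/1.07=191.5580; Δ=(272.0124−168.5710)/(272.0124−168.5710)=1.0000; B=V−Δ·S=0.0000
Node (1,0) S=83.6000: V=(p*·55.4318+(1−p*)·0.0000)/1.07=18.2278; Δ=(55.4318−0.0000)/(118.7120−73.5680)=1.2279; B=V−Δ·S=-84.4237
Node (1,1) S=134.9000: V=(p*·191.5580+(1−p*)·55.4318)/1.07=96.5683; Δ=(191.5580−55.4318)/(191.5580−118.7120)=1.8687; B=V−Δ·S=-155.5173
Node (0,0) S=95.0000: V=(p*·96.5683+(1−p*)·18.2278)/1.07=42.7963; Δ=(96.5683−18.2278)/(134.9000−83.6000)=1.5271; B=V−Δ·S=-102.2786
As a check, the time-0 holding Δ(0,0)·S0 + B(0,0) comes to 42.7963 — exactly V0.

(0,0): Delta=1.5271 Bond=-102.2786
(1,0): Delta=1.2279 Bond=-84.4237
(1,1): Delta=1.8687 Bond=-155.5173
(2,0): Delta=0.0000 Bond=0.0000
(2,1): Delta=2.6296 Bond=-256.7368
(2,2): Delta=1.0000 Bond=0.0000
V0=42.7963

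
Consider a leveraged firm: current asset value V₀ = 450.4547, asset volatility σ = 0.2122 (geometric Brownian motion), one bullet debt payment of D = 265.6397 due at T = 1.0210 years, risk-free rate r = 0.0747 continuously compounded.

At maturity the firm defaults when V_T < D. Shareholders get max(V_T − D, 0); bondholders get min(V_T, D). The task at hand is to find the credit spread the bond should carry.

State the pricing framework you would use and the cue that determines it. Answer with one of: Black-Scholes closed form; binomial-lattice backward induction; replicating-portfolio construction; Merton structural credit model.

framework: Merton structural credit model

Key observation: a levered firm with one bullet debt due at 1.0210 years is the canonical structural-credit setup: equity is a call on the firm's assets struck at the face value.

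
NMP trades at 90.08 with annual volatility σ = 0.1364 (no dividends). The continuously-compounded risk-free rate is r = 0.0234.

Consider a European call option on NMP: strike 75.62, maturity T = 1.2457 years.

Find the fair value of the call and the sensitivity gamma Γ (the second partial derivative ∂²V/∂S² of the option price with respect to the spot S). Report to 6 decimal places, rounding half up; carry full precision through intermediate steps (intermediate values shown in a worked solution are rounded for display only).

σ√T = 0.1364·√1.2457 = 0.152237
d₁ = (ln(S/K) + (r+σ²/2)T) / (σ√T) = (ln(90.08/75.62) + (0.0234+0.1364²/2)·1.2457) / 0.152237 = (0.174977 + 0.040737) / 0.152237 = 1.416964
d₂ = d₁ − σ√T = 1.416964 − 0.152237 = 1.264727
e^{−rT} = 0.971271
N(d₁) = 0.921753,  N(d₂) = 0.897015
Call price V = S·N(d₁) − K·e^{−rT}·N(d₂) = 83.031540 − 65.883576 = 17.147964
φ(d₁) = (1/√(2π))·e^{−d₁²/2} = 0.146192
Γ = φ(d₁) / (S·σ·√T) = 0.010660

price = 17.147964
Γ = 0.010660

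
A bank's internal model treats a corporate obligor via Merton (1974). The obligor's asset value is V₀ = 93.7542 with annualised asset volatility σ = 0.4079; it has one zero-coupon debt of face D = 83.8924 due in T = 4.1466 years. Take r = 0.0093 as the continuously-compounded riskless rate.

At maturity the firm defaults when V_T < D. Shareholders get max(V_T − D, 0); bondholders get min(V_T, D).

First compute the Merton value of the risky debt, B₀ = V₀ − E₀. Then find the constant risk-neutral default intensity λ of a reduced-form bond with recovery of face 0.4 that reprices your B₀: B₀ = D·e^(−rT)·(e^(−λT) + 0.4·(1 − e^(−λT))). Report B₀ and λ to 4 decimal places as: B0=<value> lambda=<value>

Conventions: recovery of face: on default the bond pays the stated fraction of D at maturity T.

B0=58.7105 lambda=0.1461

Equity is a call on the firm's assets struck at D = 83.8924:
d₁ = [ln(V₀/D) + (r + σ²/2)T] / (σ√T)
   = [ln(93.7542/83.8924) + (0.0093 + 0.5·0.4079²)·4.1466] / (0.4079·√4.1466)
   = [0.111141 + 0.383524] / 0.830615 = 0.595541
d₂ = d₁ − σ√T = 0.595541 − 0.830615 = -0.235074
N(d₁) = 0.724259,  N(d₂) = 0.407076,  e^(−rT) = 0.962171
E₀ = V₀·N(d₁) − D·e^(−rT)·N(d₂)
   = 93.7542·0.724259 − 83.8924·0.962171·0.407076 = 35.043666
B₀ = V₀ − E₀ = 93.7542 − 35.043666 = 58.710534
e^(−λT) = (B₀·e^(rT)/D − 0.4)/(1 − 0.4) = (58.7105·1.039317/83.8924 − 0.4)/0.6 = 0.54557658
λ = −ln(0.54557658)/4.1466 = 0.146123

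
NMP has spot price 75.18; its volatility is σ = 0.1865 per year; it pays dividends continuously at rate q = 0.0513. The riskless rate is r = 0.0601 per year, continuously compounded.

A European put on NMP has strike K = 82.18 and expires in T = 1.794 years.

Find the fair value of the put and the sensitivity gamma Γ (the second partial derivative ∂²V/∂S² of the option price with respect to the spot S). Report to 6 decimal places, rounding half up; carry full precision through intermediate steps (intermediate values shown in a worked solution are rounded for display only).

price = 9.980006
Γ = 0.019103

σ√T = 0.1865·√1.794 = 0.249799
d₁ = (ln(S/K) + (r−q+σ²/2)T) / (σ√T) = (ln(75.18/82.18) + (0.0601−0.0513+0.1865²/2)·1.794) / 0.249799 = (-0.089027 + 0.046987) / 0.249799 = -0.168295
d₂ = d₁ − σ√T = -0.168295 − 0.249799 = -0.418094
e^{−rT} = 0.897790
e^{−qT} = 0.912076
N(−d₁) = 0.566824,  N(−d₂) = 0.662061
Put price V = K·e^{−rT}·N(−d₂) − S·e^{−qT}·N(−d₁) = 48.847073 − 38.867066 = 9.980006
φ(d₁) = (1/√(2π))·e^{−d₁²/2} = 0.393332
Γ = e^{−qT}·φ(d₁) / (S·σ·√T) = 0.019103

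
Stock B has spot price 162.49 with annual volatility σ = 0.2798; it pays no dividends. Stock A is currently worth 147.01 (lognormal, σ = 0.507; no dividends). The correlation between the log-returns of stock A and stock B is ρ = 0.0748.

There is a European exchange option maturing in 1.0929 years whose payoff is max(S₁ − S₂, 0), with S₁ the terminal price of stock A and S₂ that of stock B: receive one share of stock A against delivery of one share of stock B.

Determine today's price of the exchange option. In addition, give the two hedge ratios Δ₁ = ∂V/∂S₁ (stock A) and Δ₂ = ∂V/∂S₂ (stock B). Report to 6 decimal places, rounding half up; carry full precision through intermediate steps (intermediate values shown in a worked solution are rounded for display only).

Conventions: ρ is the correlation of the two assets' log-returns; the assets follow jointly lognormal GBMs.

exchange price = 28.425538
Δ1 = 0.548585
Δ2 = -0.321385

σ_eff = √(σ₁² + σ₂² − 2ρσ₁σ₂) = √(0.507² + 0.2798² − 2·0.0748·0.507·0.2798) = 0.560460
d₁ = (ln(S₁/S₂) + (q₂ − q₁ + σ_eff²/2)T) / (σ_eff√T) = (ln(147.01/162.49) + (0.0 − 0.0 + 0.157057)·1.0929) / 0.585915 = 0.122086
d₂ = d₁ − σ_eff√T = 0.122086 − 0.585915 = -0.463828
N(d₁) = 0.548585,  N(d₂) = 0.321385
V = S₁·e^{−q₁T}·N(d₁) − S₂·e^{−q₂T}·N(d₂) = 80.647442 − 52.221904 = 28.425538
Key observation: r never enters — measured in units of stock B, the claim is a call on S₁/S₂ struck at 1, so only the dividend yields and σ_eff matter.
Δ₁ = e^{−q₁T}·N(d₁) = 0.548585;  Δ₂ = −e^{−q₂T}·N(d₂) = -0.321385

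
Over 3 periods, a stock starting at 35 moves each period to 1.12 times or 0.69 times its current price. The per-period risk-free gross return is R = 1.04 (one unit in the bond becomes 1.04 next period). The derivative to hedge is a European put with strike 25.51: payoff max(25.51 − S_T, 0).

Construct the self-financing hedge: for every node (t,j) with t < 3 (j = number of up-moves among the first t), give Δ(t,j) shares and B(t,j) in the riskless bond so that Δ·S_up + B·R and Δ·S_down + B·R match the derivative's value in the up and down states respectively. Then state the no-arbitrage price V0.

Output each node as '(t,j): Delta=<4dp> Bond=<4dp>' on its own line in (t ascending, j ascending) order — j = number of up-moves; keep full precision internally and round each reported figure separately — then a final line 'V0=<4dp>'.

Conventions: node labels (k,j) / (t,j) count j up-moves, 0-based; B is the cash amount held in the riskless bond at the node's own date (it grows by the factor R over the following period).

No-arbitrage ⇒ martingale measure with p* = (R−d)/(u−d) = 0.8140.
Payoffs at expiry: V(3,0)=14.0122, V(3,1)=6.8469, V(3,2)=0.0000, V(3,3)=0.0000
  t=2,j=0: stock 16.6635 → up 18.6631 (V=6.8469), down 11.4978 (V=14.0122). Price 7.8653; hedge Δ=-1.0000, bond B=24.5288.
  t=2,j=1: stock 27.0480 → up 30.2938 (V=0.0000), down 18.6631 (V=6.8469). Price 1.2248; hedge Δ=-0.5887, bond B=17.1478.
  t=2,j=2: stock 43.9040 → up 49.1725 (V=0.0000), down 30.2938 (V=0.0000). Price 0.0000; hedge Δ=0.0000, bond B=0.0000.
  t=1,j=0: stock 24.1500 → up 27.0480 (V=1.2248), down 16.6635 (V=7.8653). Price 2.3657; hedge Δ=-0.6395, bond B=17.8087.
  t=1,j=1: stock 39.2000 → up 43.9040 (V=0.0000), down 27.0480 (V=1.2248). Price 0.2191; hedge Δ=-0.0727, bond B=3.0676.
  t=0,j=0: stock 35.0000 → up 39.2000 (V=0.2191), down 24.1500 (V=2.3657). Price 0.5947; hedge Δ=-0.1426, bond B=5.5867.
Verification: the root portfolio costs Δ(0,0)·S0 + B(0,0) = 0.5947, matching V0.

(0,0): Delta=-0.1426 Bond=5.5867
(1,0): Delta=-0.6395 Bond=17.8087
(1,1): Delta=-0.0727 Bond=3.0676
(2,0): Delta=-1.0000 Bond=24.5288
(2,1): Delta=-0.5887 Bond=17.1478
(2,2): Delta=0.0000 Bond=0.0000
V0=0.5947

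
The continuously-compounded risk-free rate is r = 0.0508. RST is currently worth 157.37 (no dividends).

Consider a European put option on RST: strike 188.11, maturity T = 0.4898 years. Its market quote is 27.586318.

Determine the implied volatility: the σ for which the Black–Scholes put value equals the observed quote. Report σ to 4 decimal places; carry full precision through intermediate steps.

sigma = 0.1933

At σ = 0.1933 the Black–Scholes value reproduces the quote:
σ√T = 0.1933·√0.4898 = 0.135282
d₁ = (ln(S/K) + (r+σ²/2)T) / (σ√T) = (ln(157.37/188.11) + (0.0508+0.1933²/2)·0.4898) / 0.135282 = (-0.178427 + 0.034033) / 0.135282 = -1.067358
d₂ = d₁ − σ√T = -1.067358 − 0.135282 = -1.202640
e^{−rT} = 0.975425
N(−d₁) = 0.857095,  N(−d₂) = 0.885442
V = K·e^{−rT}·N(−d₂) − S·N(−d₁) = 162.467327 − 134.881009 = 27.586318 (matching the quote); vega is positive throughout, so no other σ reproduces this price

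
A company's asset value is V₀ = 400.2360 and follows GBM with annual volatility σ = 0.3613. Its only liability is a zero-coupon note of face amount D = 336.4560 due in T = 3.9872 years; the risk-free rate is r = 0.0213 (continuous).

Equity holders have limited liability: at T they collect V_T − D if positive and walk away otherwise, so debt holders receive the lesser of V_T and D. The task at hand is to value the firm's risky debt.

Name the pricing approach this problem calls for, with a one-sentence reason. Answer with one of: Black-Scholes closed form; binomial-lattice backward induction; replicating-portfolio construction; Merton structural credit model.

framework: Merton structural credit model

Key observation: assets follow a GBM and default happens iff V_T < 336.4560; valuing claims on that split (equity as a call, risky debt as the residual) is the structural model's definition.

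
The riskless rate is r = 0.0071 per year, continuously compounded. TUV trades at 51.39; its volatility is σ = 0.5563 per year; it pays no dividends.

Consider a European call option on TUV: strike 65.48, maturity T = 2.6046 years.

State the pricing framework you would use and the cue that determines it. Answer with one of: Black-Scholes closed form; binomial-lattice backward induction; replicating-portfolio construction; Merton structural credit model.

framework: Black-Scholes closed form

Key observation: everything needed for the exact continuous-time valuation of the European call on TUV (strike 65.48) is given, and no feature rules the closed form out.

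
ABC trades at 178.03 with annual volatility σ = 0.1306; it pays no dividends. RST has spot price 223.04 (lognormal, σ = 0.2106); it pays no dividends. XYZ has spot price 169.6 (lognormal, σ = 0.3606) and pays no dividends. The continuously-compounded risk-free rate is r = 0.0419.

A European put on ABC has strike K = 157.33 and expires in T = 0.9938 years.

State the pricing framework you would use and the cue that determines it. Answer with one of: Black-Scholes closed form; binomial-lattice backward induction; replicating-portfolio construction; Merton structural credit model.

framework: Black-Scholes closed form

Key observation: the instrument is a plain European put (strike 157.33) on a lognormal asset; the exact continuous-time formula applies directly.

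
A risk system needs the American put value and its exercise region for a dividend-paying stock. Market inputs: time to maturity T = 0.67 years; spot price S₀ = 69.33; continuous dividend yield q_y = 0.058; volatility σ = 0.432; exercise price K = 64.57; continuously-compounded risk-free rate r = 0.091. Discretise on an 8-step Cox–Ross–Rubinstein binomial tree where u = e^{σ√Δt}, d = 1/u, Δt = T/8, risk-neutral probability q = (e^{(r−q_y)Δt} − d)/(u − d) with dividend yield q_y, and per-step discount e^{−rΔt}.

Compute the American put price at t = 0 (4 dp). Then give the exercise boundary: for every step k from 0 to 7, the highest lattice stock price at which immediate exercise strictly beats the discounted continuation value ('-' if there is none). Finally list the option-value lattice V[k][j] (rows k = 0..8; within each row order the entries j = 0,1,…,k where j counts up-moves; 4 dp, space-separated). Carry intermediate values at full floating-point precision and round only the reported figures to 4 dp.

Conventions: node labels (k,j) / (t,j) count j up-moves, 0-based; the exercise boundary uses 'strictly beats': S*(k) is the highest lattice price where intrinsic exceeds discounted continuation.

Δt=0.08375  u=1.13317  d=0.88248  q=0.47983  discount=0.99241
step 8 (expiry): payoffs max(K−S,0) = 39.0688 31.8246 22.5224 10.5778 0.0000 0.0000 0.0000 0.0000 0.0000
step 7: (k=7,j=0): S=28.8972, K−S=35.6728, hold=35.3226 ⇒ V=35.6728 exercise | (k=7,j=1): S=37.1061, K−S=27.4639, hold=27.1534 ⇒ V=27.4639 exercise | (k=7,j=2): S=47.6470, K−S=16.9230, hold=16.6636 ⇒ V=16.9230 exercise | (k=7,j=3): S=61.1823, K−S=3.3877, hold=5.4605 ⇒ V=5.4605 continue | (k=7,j=4): S=78.5627, K−S=0.0000, hold=0.0000 ⇒ V=0.0000 continue | (k=7,j=5): S=100.8803, K−S=0.0000, hold=0.0000 ⇒ V=0.0000 continue | (k=7,j=6): S=129.5378, K−S=0.0000, hold=0.0000 ⇒ V=0.0000 continue | (k=7,j=7): S=166.3362, K−S=0.0000, hold=0.0000 ⇒ V=0.0000 continue  boundary S*=47.6470
step 6: (k=6,j=0): S=32.7454, K−S=31.8246, hold=31.4930 ⇒ V=31.8246 exercise | (k=6,j=1): S=42.0476, K−S=22.5224, hold=22.2359 ⇒ V=22.5224 exercise | (k=6,j=2): S=53.9922, K−S=10.5778, hold=11.3363 ⇒ V=11.3363 continue | (k=6,j=3): S=69.3300, K−S=0.0000, hold=2.8189 ⇒ V=2.8189 continue | (k=6,j=4): S=89.0249, K−S=0.0000, hold=0.0000 ⇒ V=0.0000 continue | (k=6,j=5): S=114.3146, K−S=0.0000, hold=0.0000 ⇒ V=0.0000 continue | (k=6,j=6): S=146.7884, K−S=0.0000, hold=0.0000 ⇒ V=0.0000 continue  boundary S*=42.0476
step 5: (k=5,j=0): S=37.1061, K−S=27.4639, hold=27.1534 ⇒ V=27.4639 exercise | (k=5,j=1): S=47.6470, K−S=16.9230, hold=17.0248 ⇒ V=17.0248 continue | (k=5,j=2): S=61.1823, K−S=3.3877, hold=7.1944 ⇒ V=7.1944 continue | (k=5,j=3): S=78.5627, K−S=0.0000, hold=1.4552 ⇒ V=1.4552 continue | (k=5,j=4): S=100.8803, K−S=0.0000, hold=0.0000 ⇒ V=0.0000 continue | (k=5,j=5): S=129.5378, K−S=0.0000, hold=0.0000 ⇒ V=0.0000 continue  boundary S*=37.1061
step 4: (k=4,j=0): S=42.0476, K−S=22.5224, hold=22.2844 ⇒ V=22.5224 exercise | (k=4,j=1): S=53.9922, K−S=10.5778, hold=12.2144 ⇒ V=12.2144 continue | (k=4,j=2): S=69.3300, K−S=0.0000, hold=4.4068 ⇒ V=4.4068 continue | (k=4,j=3): S=89.0249, K−S=0.0000, hold=0.7512 ⇒ V=0.7512 continue | (k=4,j=4): S=114.3146, K−S=0.0000, hold=0.0000 ⇒ V=0.0000 continue  boundary S*=42.0476
step 3: (k=3,j=0): S=47.6470, K−S=16.9230, hold=17.4429 ⇒ V=17.4429 continue | (k=3,j=1): S=61.1823, K−S=3.3877, hold=8.4039 ⇒ V=8.4039 continue | (k=3,j=2): S=78.5627, K−S=0.0000, hold=2.6326 ⇒ V=2.6326 continue | (k=3,j=3): S=100.8803, K−S=0.0000, hold=0.3878 ⇒ V=0.3878 continue  boundary S*=-
step 2: (k=2,j=0): S=53.9922, K−S=10.5778, hold=13.0063 ⇒ V=13.0063 continue | (k=2,j=1): S=69.3300, K−S=0.0000, hold=5.5919 ⇒ V=5.5919 continue | (k=2,j=2): S=89.0249, K−S=0.0000, hold=1.5437 ⇒ V=1.5437 continue  boundary S*=-
step 1: (k=1,j=0): S=61.1823, K−S=3.3877, hold=9.3769 ⇒ V=9.3769 continue | (k=1,j=1): S=78.5627, K−S=0.0000, hold=3.6217 ⇒ V=3.6217 continue  boundary S*=-
step 0: (k=0,j=0): S=69.3300, K−S=0.0000, hold=6.5652 ⇒ V=6.5652 continue  boundary S*=-

price = 6.5652
boundary = - - - - 42.0476 37.1061 42.0476 47.6470
tree:
6.5652
9.3769 3.6217
13.0063 5.5919 1.5437
17.4429 8.4039 2.6326 0.3878
22.5224 12.2144 4.4068 0.7512 0.0000
27.4639 17.0248 7.1944 1.4552 0.0000 0.0000
31.8246 22.5224 11.3363 2.8189 0.0000 0.0000 0.0000
35.6728 27.4639 16.9230 5.4605 0.0000 0.0000 0.0000 0.0000
39.0688 31.8246 22.5224 10.5778 0.0000 0.0000 0.0000 0.0000 0.0000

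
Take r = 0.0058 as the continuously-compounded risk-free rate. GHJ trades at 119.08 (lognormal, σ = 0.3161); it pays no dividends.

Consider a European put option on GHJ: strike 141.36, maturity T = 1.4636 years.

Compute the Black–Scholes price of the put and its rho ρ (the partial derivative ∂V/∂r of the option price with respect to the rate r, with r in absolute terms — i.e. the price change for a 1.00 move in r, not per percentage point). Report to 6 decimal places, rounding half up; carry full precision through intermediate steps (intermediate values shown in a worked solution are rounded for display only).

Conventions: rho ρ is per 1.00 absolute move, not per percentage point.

price = 31.931515
ρ = -150.074587

σ√T = 0.3161·√1.4636 = 0.382416
d₁ = (ln(S/K) + (r+σ²/2)T) / (σ√T) = (ln(119.08/141.36) + (0.0058+0.3161²/2)·1.4636) / 0.382416 = (-0.171514 + 0.081610) / 0.382416 = -0.235096
d₂ = d₁ − σ√T = -0.235096 − 0.382416 = -0.617512
e^{−rT} = 0.991547
N(−d₁) = 0.592933,  N(−d₂) = 0.731551
Put price V = K·e^{−rT}·N(−d₂) − S·N(−d₁) = 102.537980 − 70.606465 = 31.931515
ρ = −K·T·e^{−rT}·N(−d₂) = -150.074587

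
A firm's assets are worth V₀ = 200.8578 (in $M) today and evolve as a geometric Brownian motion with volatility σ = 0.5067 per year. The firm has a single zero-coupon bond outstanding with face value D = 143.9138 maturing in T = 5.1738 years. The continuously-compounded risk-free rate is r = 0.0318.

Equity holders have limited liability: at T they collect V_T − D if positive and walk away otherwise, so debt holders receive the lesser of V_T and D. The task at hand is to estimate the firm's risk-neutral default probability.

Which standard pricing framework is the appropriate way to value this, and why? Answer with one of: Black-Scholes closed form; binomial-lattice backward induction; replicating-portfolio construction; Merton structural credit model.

Key observation: the question is about default risk generated by asset-value dynamics against a debt face of 143.9138 — the structural framework prices exactly that.

framework: Merton structural credit model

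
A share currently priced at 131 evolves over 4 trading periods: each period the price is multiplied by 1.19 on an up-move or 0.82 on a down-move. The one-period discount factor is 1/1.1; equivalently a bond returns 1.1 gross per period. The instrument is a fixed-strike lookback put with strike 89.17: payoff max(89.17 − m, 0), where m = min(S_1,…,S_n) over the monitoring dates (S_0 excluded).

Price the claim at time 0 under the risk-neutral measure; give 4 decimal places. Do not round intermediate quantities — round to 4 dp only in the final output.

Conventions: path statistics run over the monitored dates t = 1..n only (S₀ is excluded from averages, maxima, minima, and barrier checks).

price = 0.2945

Risk-neutral up-probability p* = (R−d)/(u−d) = (1.1−0.82)/(1.19−0.82) = 0.7568; the claim prices as the p*-weighted sum of path payoffs discounted by R^4.
Enumerate all 2^4 = 16 price paths (U = up ×1.19, D = down ×0.82); each path with k up-moves has probability p*^k·(1−p*)^(4−k).
DDDD: m=59.2280, payoff=29.9420, prob=0.003501
UDDD: m=85.9528, payoff=3.2172, prob=0.010891
DUDD: m=85.9528, payoff=3.2172, prob=0.010891
UUDD: m=124.7363, payoff=0.0000, prob=0.033884
DDUD: m=85.9528, payoff=3.2172, prob=0.010891
UDUD: m=124.7363, payoff=0.0000, prob=0.033884
DUUD: m=107.4200, payoff=0.0000, prob=0.033884
UUUD: m=155.8900, payoff=0.0000, prob=0.105417
DDDU: m=72.2292, payoff=16.9408, prob=0.010891
UDDU: m=104.8204, payoff=0.0000, prob=0.033884
DUDU: m=104.8204, payoff=0.0000, prob=0.033884
UUDU: m=152.1175, payoff=0.0000, prob=0.105417
DDUU: m=88.0844, payoff=1.0856, prob=0.033884
UDUU: m=127.8298, payoff=0.0000, prob=0.105417
DUUU: m=107.4200, payoff=0.0000, prob=0.105417
UUUU: m=155.8900, payoff=0.0000, prob=0.327963
Price = Σ prob·payoff / R^4 = 0.431231 / 1.464100 = 0.2945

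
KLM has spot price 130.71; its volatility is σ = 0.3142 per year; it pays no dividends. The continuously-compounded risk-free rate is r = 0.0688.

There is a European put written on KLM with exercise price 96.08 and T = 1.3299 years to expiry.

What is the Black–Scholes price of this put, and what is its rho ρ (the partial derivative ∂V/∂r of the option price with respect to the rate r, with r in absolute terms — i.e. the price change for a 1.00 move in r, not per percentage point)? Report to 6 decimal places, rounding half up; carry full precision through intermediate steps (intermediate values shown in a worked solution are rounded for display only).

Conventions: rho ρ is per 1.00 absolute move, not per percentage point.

σ√T = 0.3142·√1.3299 = 0.362339
d₁ = (ln(S/K) + (r+σ²/2)T) / (σ√T) = (ln(130.71/96.08) + (0.0688+0.3142²/2)·1.3299) / 0.362339 = (0.307800 + 0.157142) / 0.362339 = 1.283167
d₂ = d₁ − σ√T = 1.283167 − 0.362339 = 0.920827
e^{−rT} = 0.912564
N(−d₁) = 0.099717,  N(−d₂) = 0.178570
Put price V = K·e^{−rT}·N(−d₂) − S·N(−d₁) = 15.656890 − 13.033985 = 2.622905
ρ = −K·T·e^{−rT}·N(−d₂) = -20.822098

price = 2.622905
ρ = -20.822098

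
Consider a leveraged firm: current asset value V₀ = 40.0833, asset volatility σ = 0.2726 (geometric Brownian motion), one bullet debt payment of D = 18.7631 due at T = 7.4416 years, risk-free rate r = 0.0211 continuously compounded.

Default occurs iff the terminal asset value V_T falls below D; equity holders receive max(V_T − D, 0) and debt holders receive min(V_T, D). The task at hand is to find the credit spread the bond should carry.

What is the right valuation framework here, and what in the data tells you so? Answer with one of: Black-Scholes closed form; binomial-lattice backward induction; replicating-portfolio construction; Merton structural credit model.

Key observation: the data describe a firm's assets (V₀ = 40.0833, GBM) and a single zero-coupon debt of face 18.7631, so credit quantities follow from equity-as-call in the structural model.

framework: Merton structural credit model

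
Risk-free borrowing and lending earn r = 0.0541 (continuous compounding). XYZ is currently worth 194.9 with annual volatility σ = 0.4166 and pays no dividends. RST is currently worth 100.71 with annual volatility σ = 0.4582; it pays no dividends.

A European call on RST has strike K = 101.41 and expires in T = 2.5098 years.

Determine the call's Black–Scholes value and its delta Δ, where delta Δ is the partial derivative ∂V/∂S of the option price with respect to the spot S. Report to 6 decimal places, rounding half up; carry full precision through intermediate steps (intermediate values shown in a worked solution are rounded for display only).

price = 33.302034
Δ = 0.705559

σ√T = 0.4582·√2.5098 = 0.725896
d₁ = (ln(S/K) + (r+σ²/2)T) / (σ√T) = (ln(100.71/101.41) + (0.0541+0.4582²/2)·2.5098) / 0.725896 = (-0.006927 + 0.399243) / 0.725896 = 0.540458
d₂ = d₁ − σ√T = 0.540458 − 0.725896 = -0.185439
e^{−rT} = 0.873035
N(d₁) = 0.705559,  N(d₂) = 0.426443
Call price V = S·N(d₁) − K·e^{−rT}·N(d₂) = 71.056879 − 37.754845 = 33.302034
Δ = N(d₁) = 0.705559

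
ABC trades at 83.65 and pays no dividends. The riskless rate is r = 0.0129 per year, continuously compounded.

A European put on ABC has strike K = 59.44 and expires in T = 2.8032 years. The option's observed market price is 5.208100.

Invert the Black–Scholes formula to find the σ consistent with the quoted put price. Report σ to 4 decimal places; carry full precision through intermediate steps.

sigma = 0.3217

At σ = 0.3217 the Black–Scholes value reproduces the quote:
σ√T = 0.3217·√2.8032 = 0.538615
d₁ = (ln(S/K) + (r+σ²/2)T) / (σ√T) = (ln(83.65/59.44) + (0.0129+0.3217²/2)·2.8032) / 0.538615 = (0.341674 + 0.181214) / 0.538615 = 0.970802
d₂ = d₁ − σ√T = 0.970802 − 0.538615 = 0.432187
e^{−rT} = 0.964485
N(−d₁) = 0.165823,  N(−d₂) = 0.332803
V = K·e^{−rT}·N(−d₂) − S·N(−d₁) = 19.079230 − 13.871130 = 5.208100 (equal to the quote); since ∂V/∂σ > 0 for all σ, the implied volatility is unique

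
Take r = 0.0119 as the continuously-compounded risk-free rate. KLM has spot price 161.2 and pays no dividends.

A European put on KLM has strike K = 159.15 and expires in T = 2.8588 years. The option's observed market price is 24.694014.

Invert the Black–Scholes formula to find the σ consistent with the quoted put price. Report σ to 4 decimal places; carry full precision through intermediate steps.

At σ = 0.2680 the Black–Scholes value reproduces the quote:
σ√T = 0.268·√2.8588 = 0.453134
d₁ = (ln(S/K) + (r+σ²/2)T) / (σ√T) = (ln(161.2/159.15) + (0.0119+0.268²/2)·2.8588) / 0.453134 = (0.012799 + 0.136685) / 0.453134 = 0.329888
d₂ = d₁ − σ√T = 0.329888 − 0.453134 = -0.123246
e^{−rT} = 0.966552
N(−d₁) = 0.370742,  N(−d₂) = 0.549044
V = K·e^{−rT}·N(−d₂) − S·N(−d₁) = 84.457653 − 59.763639 = 24.694014 (matching the quote); vega is positive throughout, so no other σ reproduces this price

sigma = 0.2680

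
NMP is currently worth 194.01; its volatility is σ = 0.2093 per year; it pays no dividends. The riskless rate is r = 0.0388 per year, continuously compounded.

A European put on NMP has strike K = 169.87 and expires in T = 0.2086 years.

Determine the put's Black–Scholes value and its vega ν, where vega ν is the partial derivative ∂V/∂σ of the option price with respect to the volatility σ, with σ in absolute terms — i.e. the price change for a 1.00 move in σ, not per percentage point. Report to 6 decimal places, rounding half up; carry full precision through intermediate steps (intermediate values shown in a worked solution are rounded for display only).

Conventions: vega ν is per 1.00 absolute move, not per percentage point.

price = 0.536046
ν = 11.093099

σ√T = 0.2093·√0.2086 = 0.095593
d₁ = (ln(S/K) + (r+σ²/2)T) / (σ√T) = (ln(194.01/169.87) + (0.0388+0.2093²/2)·0.2086) / 0.095593 = (0.132876 + 0.012663) / 0.095593 = 1.522485
d₂ = d₁ − σ√T = 1.522485 − 0.095593 = 1.426891
e^{−rT} = 0.991939
N(−d₁) = 0.063944,  N(−d₂) = 0.076806
Put price V = K·e^{−rT}·N(−d₂) − S·N(−d₁) = 12.941793 − 12.405748 = 0.536046
φ(d₁) = (1/√(2π))·e^{−d₁²/2} = 0.125191
ν = S·φ(d₁)·√T = 11.093099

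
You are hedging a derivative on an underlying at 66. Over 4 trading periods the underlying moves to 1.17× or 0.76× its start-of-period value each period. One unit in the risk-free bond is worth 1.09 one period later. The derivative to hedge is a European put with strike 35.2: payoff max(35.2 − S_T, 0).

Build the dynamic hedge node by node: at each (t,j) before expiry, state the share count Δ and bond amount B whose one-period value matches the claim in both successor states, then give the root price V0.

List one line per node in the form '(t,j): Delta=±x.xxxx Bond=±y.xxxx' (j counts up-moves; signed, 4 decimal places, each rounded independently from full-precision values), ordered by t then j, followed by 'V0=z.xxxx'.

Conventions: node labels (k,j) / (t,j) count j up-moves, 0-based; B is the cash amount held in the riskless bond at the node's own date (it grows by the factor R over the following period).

(0,0): Delta=-0.0059 Bond=0.4273
(1,0): Delta=-0.0352 Bond=1.9362
(1,1): Delta=-0.0013 Bond=0.1093
(2,0): Delta=-0.1976 Bond=8.2985
(2,1): Delta=-0.0097 Bond=0.6103
(2,2): Delta=0.0000 Bond=0.0000
(3,0): Delta=-1.0000 Bond=32.2936
(3,1): Delta=-0.0712 Bond=3.4094
(3,2): Delta=0.0000 Bond=0.0000
(3,3): Delta=0.0000 Bond=0.0000
V0=0.0356

Risk-neutral probability p* = (R−d)/(u−d) = (1.09−0.76)/(1.17−0.76) = 0.8049.
Payoffs at expiry: V(4,0)=13.1810, V(4,1)=1.3023, V(4,2)=0.0000, V(4,3)=0.0000, V(4,4)=0.0000
  t=3,j=0: stock 28.9724 → up 33.8977 (V=1.3023), down 22.0190 (V=13.1810). Price 3.3212; hedge Δ=-1.0000, bond B=32.2936.
  t=3,j=1: stock 44.6023 → up 52.1847 (V=0.0000), down 33.8977 (V=1.3023). Price 0.2331; hedge Δ=-0.0712, bond B=3.4094.
  t=3,j=2: stock 68.6640 → up 80.3369 (V=0.0000), down 52.1847 (V=0.0000). Price 0.0000; hedge Δ=0.0000, bond B=0.0000.
  t=3,j=3: stock 105.7065 → up 123.6766 (V=0.0000), down 80.3369 (V=0.0000). Price 0.0000; hedge Δ=0.0000, bond B=0.0000.
  t=2,j=0: stock 38.1216 → up 44.6023 (V=0.2331), down 28.9724 (V=3.3212). Price 0.7667; hedge Δ=-0.1976, bond B=8.2985.
  t=2,j=1: stock 58.6872 → up 68.6640 (V=0.0000), down 44.6023 (V=0.2331). Price 0.0417; hedge Δ=-0.0097, bond B=0.6103.
  t=2,j=2: stock 90.3474 → up 105.7065 (V=0.0000), down 68.6640 (V=0.0000). Price 0.0000; hedge Δ=0.0000, bond B=0.0000.
  t=1,j=0: stock 50.1600 → up 58.6872 (V=0.0417), down 38.1216 (V=0.7667). Price 0.1681; hedge Δ=-0.0352, bond B=1.9362.
  t=1,j=1: stock 77.2200 → up 90.3474 (V=0.0000), down 58.6872 (V=0.0417). Price 0.0075; hedge Δ=-0.0013, bond B=0.1093.
  t=0,j=0: stock 66.0000 → up 77.2200 (V=0.0075), down 50.1600 (V=0.1681). Price 0.0356; hedge Δ=-0.0059, bond B=0.4273.
Check: Δ(0,0)·S0 + B(0,0) = 0.0356 = V0.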